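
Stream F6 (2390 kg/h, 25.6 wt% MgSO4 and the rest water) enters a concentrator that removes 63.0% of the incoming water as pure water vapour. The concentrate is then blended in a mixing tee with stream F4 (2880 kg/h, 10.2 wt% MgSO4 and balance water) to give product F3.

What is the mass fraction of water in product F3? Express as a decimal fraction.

Vapour removed = 0.630×0.744×2390 = 1120.2 kg/h; concentrate = 1269.8 kg/h.
water reaching the mixer = 657.92 (from concentrate) + 2880×0.898 = 3244.2 kg/h.
Product flow = 1269.8 + 2880 = 4149.8 kg/h; water fraction = 0.782.

0.782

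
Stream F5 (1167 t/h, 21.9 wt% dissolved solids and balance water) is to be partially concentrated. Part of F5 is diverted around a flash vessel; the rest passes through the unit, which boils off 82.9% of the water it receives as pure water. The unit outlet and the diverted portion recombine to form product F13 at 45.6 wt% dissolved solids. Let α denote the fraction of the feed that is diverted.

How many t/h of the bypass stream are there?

230.2 t/h

All 1167×0.219 = 255.57 t/h of dissolved solids reaches F13, so F13 = 255.57/0.456 = 560.47 t/h and vapour = 606.53 t/h.
The evaporator receives (1−α)·1167 of feed at 0.781 water and removes 0.829 of that water:
0.829×0.781×(1−α)×1167 = 606.53
(1−α) = 606.53/755.57 = 0.8027;  α = 0.1973.
Bypass flow = 0.1973×1167 = 230.2 t/h.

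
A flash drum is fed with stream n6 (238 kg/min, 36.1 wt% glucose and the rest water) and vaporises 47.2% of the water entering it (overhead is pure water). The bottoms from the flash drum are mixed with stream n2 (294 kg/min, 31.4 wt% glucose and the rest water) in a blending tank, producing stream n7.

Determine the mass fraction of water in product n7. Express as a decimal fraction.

0.613

Vapour removed = 0.472×0.639×238 = 71.783 kg/min; concentrate = 166.22 kg/min.
water reaching the mixer = 80.299 (from concentrate) + 294×0.686 = 281.98 kg/min.
Product flow = 166.22 + 294 = 460.22 kg/min; water fraction = 0.613.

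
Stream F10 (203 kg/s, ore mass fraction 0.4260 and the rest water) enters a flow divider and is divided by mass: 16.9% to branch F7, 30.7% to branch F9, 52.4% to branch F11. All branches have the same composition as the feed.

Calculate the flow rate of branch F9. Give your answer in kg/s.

62.32 kg/s

Branch F9 flow = 0.307×203 = 62.321 kg/s.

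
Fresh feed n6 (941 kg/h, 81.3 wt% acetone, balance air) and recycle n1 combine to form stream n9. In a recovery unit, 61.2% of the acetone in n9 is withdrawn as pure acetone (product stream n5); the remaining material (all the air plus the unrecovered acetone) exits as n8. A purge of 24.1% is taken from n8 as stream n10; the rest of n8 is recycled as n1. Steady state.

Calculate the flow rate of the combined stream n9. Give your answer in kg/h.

1815 kg/h

air enters only via n6 and leaves only via the purge: 941×0.187 = 0.241×(air in n8), and the recovery unit passes all air, so air in n9 = air in n8 = 730.15 kg/h.
acetone in n9: m_A = 941×0.813 + (1−0.241)·(1−0.612)·m_A, so m_A = 765.03/0.7055 = 1084.4 kg/h.
n9 = 1084.4 + 730.15 = 1814.5 kg/h.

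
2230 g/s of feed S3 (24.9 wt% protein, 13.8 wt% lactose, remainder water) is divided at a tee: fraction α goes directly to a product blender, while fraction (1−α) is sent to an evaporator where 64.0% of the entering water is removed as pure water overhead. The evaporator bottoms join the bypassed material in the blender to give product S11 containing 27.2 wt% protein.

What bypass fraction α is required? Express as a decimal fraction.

All 2230×0.249 = 555.27 g/s of protein reaches S11, so S11 = 555.27/0.272 = 2041.4 g/s and vapour = 188.57 g/s.
The evaporator receives (1−α)·2230 of feed at 0.613 water and removes 0.640 of that water:
0.640×0.613×(1−α)×2230 = 188.57
(1−α) = 188.57/874.87 = 0.2155;  α = 0.7845.

0.784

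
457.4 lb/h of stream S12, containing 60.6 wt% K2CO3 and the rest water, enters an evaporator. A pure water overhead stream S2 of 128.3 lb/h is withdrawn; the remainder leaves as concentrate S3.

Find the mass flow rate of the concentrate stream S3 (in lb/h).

Concentrate = 457.4 − 128.3 = 329.1 lb/h.

329.1 lb/h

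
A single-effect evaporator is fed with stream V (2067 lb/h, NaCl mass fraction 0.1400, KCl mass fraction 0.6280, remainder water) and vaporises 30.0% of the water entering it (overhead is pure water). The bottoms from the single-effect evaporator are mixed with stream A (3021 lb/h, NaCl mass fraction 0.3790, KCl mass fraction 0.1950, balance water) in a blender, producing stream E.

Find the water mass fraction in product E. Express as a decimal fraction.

Vapour removed = 0.300×0.232×2067 = 143.86 lb/h; concentrate = 1923.1 lb/h.
water reaching the mixer = 335.68 (from concentrate) + 3021×0.426 = 1622.6 lb/h.
Product flow = 1923.1 + 3021 = 4944.1 lb/h; water fraction = 0.3282.

0.3282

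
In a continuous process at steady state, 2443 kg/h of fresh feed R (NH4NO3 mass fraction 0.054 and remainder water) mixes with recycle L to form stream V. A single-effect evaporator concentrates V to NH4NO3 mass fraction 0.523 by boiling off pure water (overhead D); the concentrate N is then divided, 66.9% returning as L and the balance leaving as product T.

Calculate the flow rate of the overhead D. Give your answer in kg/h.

Overall NH4NO3 balance (none leaves overhead): NH4NO3 in fresh feed = NH4NO3 in product, i.e. 2443×0.054 = (1−0.669)·N·0.523.
N = 131.92/(0.523×0.331) = 762.06 kg/h.
Recycle L = 0.669×762.06 = 509.82 kg/h.
Combined feed V = 2443 + 509.82 = 2952.8 kg/h.
Overhead D = V − N = 2952.8 − 762.06 = 2190.8 kg/h.

2191 kg/h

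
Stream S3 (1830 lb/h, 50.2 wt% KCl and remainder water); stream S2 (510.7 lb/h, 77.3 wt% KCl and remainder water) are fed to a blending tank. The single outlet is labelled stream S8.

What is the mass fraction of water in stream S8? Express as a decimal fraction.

0.439

Total flow out = 1830 + 510.7 = 2340.7 lb/h.
water in = 1830×0.498 + 510.7×0.227 = 1027.3 lb/h.
water mass fraction in S8 = 1027.3/2340.7 = 0.439.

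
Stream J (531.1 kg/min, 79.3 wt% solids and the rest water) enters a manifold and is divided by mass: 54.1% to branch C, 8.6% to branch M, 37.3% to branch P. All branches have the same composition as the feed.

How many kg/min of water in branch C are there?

59.48 kg/min

Branch C total = 0.541×531.1 = 287.33 kg/min.
water in C = 0.207×287.33 = 59.476 kg/min.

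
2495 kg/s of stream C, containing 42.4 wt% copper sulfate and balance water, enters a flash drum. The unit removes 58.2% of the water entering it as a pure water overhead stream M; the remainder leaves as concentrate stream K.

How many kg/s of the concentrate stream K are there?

water entering = 2495×0.576 = 1437.1 kg/s; overhead removed = 0.582×1437.1 = 836.4 kg/s.
Concentrate = 2495 − 836.4 = 1658.6 kg/s.

1659 kg/s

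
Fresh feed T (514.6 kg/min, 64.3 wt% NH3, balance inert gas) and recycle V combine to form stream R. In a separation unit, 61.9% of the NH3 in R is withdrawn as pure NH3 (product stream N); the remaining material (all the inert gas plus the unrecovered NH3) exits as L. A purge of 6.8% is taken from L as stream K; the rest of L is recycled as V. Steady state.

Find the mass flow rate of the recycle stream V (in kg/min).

inert gas enters only via T and leaves only via the purge: 514.6×0.357 = 0.068×(inert gas in L), and the separation unit passes all inert gas, so inert gas in R = inert gas in L = 2701.6 kg/min.
NH3 in R: m_A = 514.6×0.643 + (1−0.068)·(1−0.619)·m_A, so m_A = 330.89/0.6449 = 513.08 kg/min.
L = (1−0.619)×513.08 + 2701.6 = 2897.1 kg/min.
Recycle V = (1−0.068)×2897.1 = 2700.1 kg/min.

2700 kg/min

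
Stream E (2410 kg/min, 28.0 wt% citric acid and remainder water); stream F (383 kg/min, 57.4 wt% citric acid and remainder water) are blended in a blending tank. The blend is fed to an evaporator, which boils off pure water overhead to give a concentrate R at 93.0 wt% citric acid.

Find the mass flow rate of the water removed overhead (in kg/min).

1831 kg/min

citric acid entering = 2410×0.280 + 383×0.574 = 894.64 kg/min.
All citric acid reports to R, so R = 894.64/0.930 = 961.98 kg/min.
Total feed = 2793 kg/min; overhead = 2793 − 961.98 = 1831 kg/min.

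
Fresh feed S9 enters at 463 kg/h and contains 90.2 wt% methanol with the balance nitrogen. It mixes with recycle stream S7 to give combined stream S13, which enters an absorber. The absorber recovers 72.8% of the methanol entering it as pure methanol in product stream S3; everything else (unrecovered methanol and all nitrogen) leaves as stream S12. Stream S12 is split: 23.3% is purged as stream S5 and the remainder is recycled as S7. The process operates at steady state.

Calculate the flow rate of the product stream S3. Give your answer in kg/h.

384.2 kg/h

methanol in S13: m_A = 463×0.902 + (1−0.233)·(1−0.728)·m_A, so m_A = 417.63/0.7914 = 527.72 kg/h.
Product S3 = 0.728×527.72 = 384.18 kg/h.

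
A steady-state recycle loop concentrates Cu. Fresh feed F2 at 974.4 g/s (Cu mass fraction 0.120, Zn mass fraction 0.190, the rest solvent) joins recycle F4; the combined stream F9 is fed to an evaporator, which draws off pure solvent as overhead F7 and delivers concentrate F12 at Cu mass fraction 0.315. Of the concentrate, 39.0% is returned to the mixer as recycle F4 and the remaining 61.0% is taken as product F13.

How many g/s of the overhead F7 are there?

Overall Cu balance (none leaves overhead): Cu in fresh feed = Cu in product, i.e. 974.4×0.120 = (1−0.390)·F12·0.315.
F12 = 116.93/(0.315×0.610) = 608.52 g/s.
Recycle F4 = 0.390×608.52 = 237.32 g/s.
Combined feed F9 = 974.4 + 237.32 = 1211.7 g/s.
Overhead F7 = F9 − F12 = 1211.7 − 608.52 = 603.2 g/s.

603.2 g/s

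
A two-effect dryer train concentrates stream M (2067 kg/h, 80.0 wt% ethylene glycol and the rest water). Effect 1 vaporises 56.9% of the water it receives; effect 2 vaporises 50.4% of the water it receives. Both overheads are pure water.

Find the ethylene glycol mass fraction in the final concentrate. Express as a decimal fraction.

0.949

water in feed = 2067×0.200 = 413.4 kg/h.
After stage 1: water left = (1−0.569)×413.4 = 178.18; stream total = 1831.8 kg/h.
After stage 2: water left = (1−0.504)×178.18 = 88.375; final concentrate = 1742 kg/h.
ethylene glycol fraction = 1653.6/1742 = 0.949.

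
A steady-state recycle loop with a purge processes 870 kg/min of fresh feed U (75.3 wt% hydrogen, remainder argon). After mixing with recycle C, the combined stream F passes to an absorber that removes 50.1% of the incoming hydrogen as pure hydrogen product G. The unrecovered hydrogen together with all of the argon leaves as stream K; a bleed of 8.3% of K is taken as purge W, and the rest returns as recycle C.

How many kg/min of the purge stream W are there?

argon enters only via U and leaves only via the purge: 870×0.247 = 0.083×(argon in K), and the absorber passes all argon, so argon in F = argon in K = 2589 kg/min.
hydrogen in F: m_A = 870×0.753 + (1−0.083)·(1−0.501)·m_A, so m_A = 655.11/0.5424 = 1207.8 kg/min.
K = (1−0.501)×1207.8 + 2589 = 3191.7 kg/min.
Purge W = 0.083×3191.7 = 264.91 kg/min.

264.9 kg/min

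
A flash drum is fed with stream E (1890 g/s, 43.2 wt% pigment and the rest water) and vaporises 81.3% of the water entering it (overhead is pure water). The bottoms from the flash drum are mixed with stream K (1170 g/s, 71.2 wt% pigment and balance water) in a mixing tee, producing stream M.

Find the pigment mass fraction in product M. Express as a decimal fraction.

0.7542

Vapour removed = 0.813×0.568×1890 = 872.77 g/s; concentrate = 1017.2 g/s.
pigment reaching the mixer = 816.48 (from concentrate) + 1170×0.712 = 1649.5 g/s.
Product flow = 1017.2 + 1170 = 2187.2 g/s; pigment fraction = 0.7542.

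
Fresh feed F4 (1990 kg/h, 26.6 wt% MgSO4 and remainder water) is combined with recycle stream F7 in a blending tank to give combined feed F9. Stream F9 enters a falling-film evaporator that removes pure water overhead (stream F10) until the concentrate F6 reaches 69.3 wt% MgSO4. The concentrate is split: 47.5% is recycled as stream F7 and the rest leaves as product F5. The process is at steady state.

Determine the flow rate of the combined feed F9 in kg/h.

2681 kg/h

Overall MgSO4 balance (none leaves overhead): MgSO4 in fresh feed = MgSO4 in product, i.e. 1990×0.266 = (1−0.475)·F6·0.693.
F6 = 529.34/(0.693×0.525) = 1454.9 kg/h.
Recycle F7 = 0.475×1454.9 = 691.09 kg/h.
Combined feed F9 = 1990 + 691.09 = 2681.1 kg/h.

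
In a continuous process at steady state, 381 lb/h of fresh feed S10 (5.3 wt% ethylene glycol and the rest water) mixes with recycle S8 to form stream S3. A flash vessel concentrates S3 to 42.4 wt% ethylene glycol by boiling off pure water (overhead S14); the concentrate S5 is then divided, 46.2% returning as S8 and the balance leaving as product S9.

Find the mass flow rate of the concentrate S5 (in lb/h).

Overall ethylene glycol balance (none leaves overhead): ethylene glycol in fresh feed = ethylene glycol in product, i.e. 381×0.053 = (1−0.462)·S5·0.424.
S5 = 20.193/(0.424×0.538) = 88.522 lb/h.

88.52 lb/h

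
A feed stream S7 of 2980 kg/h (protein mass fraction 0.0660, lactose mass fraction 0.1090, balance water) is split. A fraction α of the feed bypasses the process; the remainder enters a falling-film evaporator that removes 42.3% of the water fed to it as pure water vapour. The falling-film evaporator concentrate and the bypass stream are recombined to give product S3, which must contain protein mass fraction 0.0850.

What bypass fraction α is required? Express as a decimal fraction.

0.359

All 2980×0.066 = 196.68 kg/h of protein reaches S3, so S3 = 196.68/0.085 = 2313.9 kg/h and vapour = 666.12 kg/h.
The evaporator receives (1−α)·2980 of feed at 0.825 water and removes 0.423 of that water:
0.423×0.825×(1−α)×2980 = 666.12
(1−α) = 666.12/1039.9 = 0.6405;  α = 0.3595.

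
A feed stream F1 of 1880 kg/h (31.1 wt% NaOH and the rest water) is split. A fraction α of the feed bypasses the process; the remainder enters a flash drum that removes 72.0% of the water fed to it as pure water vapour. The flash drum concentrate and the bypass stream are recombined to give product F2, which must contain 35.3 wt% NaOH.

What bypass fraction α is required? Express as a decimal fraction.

All 1880×0.311 = 584.68 kg/h of NaOH reaches F2, so F2 = 584.68/0.353 = 1656.3 kg/h and vapour = 223.68 kg/h.
The evaporator receives (1−α)·1880 of feed at 0.689 water and removes 0.720 of that water:
0.720×0.689×(1−α)×1880 = 223.68
(1−α) = 223.68/932.63 = 0.2398;  α = 0.7602.

0.760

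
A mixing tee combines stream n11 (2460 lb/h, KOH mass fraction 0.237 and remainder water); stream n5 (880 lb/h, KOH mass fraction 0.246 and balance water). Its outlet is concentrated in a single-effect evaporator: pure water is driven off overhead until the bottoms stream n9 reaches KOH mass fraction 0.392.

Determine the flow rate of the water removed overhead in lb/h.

1300 lb/h

KOH entering = 2460×0.237 + 880×0.246 = 799.5 lb/h.
All KOH reports to n9, so n9 = 799.5/0.392 = 2039.5 lb/h.
Total feed = 3340 lb/h; overhead = 3340 − 2039.5 = 1300.5 lb/h.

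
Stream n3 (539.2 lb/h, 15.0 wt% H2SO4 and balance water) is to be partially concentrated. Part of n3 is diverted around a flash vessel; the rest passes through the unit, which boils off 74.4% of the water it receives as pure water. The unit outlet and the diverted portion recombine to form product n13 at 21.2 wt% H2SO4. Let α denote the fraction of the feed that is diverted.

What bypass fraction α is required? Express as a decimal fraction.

0.538

All 539.2×0.150 = 80.88 lb/h of H2SO4 reaches n13, so n13 = 80.88/0.212 = 381.51 lb/h and vapour = 157.69 lb/h.
The evaporator receives (1−α)·539.2 of feed at 0.850 water and removes 0.744 of that water:
0.744×0.850×(1−α)×539.2 = 157.69
(1−α) = 157.69/340.99 = 0.4624;  α = 0.5376.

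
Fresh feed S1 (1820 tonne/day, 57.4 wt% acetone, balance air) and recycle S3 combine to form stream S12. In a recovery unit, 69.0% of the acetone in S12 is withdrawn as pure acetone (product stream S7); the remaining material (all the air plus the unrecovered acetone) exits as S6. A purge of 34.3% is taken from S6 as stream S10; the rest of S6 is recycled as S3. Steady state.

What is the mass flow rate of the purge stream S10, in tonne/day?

914.8 tonne/day

air enters only via S1 and leaves only via the purge: 1820×0.426 = 0.343×(air in S6), and the recovery unit passes all air, so air in S12 = air in S6 = 2260.4 tonne/day.
acetone in S12: m_A = 1820×0.574 + (1−0.343)·(1−0.690)·m_A, so m_A = 1044.7/0.7963 = 1311.9 tonne/day.
S6 = (1−0.690)×1311.9 + 2260.4 = 2667.1 tonne/day.
Purge S10 = 0.343×2667.1 = 914.81 tonne/day.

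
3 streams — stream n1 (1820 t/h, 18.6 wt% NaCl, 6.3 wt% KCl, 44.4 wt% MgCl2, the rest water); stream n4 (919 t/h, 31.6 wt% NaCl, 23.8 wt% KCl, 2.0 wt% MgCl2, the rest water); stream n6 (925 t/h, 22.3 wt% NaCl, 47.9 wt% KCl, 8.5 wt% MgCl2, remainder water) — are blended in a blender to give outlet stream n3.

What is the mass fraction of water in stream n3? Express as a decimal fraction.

Total flow out = 1820 + 919 + 925 = 3664 t/h.
water in = 1820×0.307 + 919×0.426 + 925×0.213 = 1147.3 t/h.
water mass fraction in n3 = 1147.3/3664 = 0.3131.

0.3131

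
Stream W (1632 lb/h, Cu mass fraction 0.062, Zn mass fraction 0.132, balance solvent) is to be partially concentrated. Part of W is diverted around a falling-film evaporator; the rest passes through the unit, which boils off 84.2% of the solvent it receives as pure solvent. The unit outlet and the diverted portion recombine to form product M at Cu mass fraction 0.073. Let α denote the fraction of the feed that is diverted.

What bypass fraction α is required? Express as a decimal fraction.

0.778

All 1632×0.062 = 101.18 lb/h of Cu reaches M, so M = 101.18/0.073 = 1386.1 lb/h and vapour = 245.92 lb/h.
The evaporator receives (1−α)·1632 of feed at 0.806 solvent and removes 0.842 of that solvent:
0.842×0.806×(1−α)×1632 = 245.92
(1−α) = 245.92/1107.6 = 0.2220;  α = 0.7780.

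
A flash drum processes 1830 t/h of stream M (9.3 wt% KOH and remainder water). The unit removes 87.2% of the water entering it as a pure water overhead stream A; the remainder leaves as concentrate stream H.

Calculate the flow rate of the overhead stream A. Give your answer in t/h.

water entering = 1830×0.907 = 1659.8 t/h; overhead removed = 0.872×1659.8 = 1447.4 t/h.

1447 t/h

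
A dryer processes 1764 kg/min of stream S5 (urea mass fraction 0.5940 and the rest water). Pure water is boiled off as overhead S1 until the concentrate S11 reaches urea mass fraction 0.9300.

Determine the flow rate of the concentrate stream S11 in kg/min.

1127 kg/min

urea is conserved: 1764×0.594 = 1047.8 kg/min all reports to the concentrate.
Concentrate = 1047.8/(target fraction) = 1126.7 kg/min.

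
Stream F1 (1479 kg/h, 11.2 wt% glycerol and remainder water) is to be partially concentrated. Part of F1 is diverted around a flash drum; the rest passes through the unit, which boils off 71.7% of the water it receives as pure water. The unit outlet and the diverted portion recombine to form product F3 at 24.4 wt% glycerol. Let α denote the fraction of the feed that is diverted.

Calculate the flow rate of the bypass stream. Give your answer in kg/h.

All 1479×0.112 = 165.65 kg/h of glycerol reaches F3, so F3 = 165.65/0.244 = 678.89 kg/h and vapour = 800.11 kg/h.
The evaporator receives (1−α)·1479 of feed at 0.888 water and removes 0.717 of that water:
0.717×0.888×(1−α)×1479 = 800.11
(1−α) = 800.11/941.67 = 0.8497;  α = 0.1503.
Bypass flow = 0.1503×1479 = 222.33 kg/h.

222.3 kg/h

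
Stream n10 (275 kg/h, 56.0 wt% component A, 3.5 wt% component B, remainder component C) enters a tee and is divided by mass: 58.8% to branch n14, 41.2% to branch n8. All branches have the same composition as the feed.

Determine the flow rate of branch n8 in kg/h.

113.3 kg/h

Branch n8 flow = 0.412×275 = 113.3 kg/h.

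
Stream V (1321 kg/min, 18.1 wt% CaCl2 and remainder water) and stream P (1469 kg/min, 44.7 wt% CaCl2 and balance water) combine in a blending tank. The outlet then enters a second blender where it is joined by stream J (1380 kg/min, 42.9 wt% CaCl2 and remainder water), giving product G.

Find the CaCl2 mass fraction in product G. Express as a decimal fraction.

Overall, product flow = 4170 kg/min.
CaCl2 in = 1321×0.181 + 1469×0.447 + 1380×0.429 = 1487.8 kg/min.
CaCl2 fraction in G = 0.3568.

0.3568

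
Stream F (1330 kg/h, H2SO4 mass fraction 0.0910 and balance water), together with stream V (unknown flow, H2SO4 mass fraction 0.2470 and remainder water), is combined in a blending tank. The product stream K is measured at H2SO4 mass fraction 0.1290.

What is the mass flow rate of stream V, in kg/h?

Let V be the unknown flow. Total out = 1330 + V.
H2SO4 balance: 121.03 + 0.247·V = 0.129·(1330 + V)
(0.247 − 0.129)·V = 0.129×1330 − 121.03 = 50.54
V = 50.54 / 0.118 = 428.31 kg/h

428.3 kg/h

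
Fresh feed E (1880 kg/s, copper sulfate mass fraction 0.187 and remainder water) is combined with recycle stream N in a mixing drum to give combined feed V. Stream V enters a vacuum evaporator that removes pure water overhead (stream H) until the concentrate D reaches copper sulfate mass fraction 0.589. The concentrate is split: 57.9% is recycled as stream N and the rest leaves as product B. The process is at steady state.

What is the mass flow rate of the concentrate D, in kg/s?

1418 kg/s

Overall copper sulfate balance (none leaves overhead): copper sulfate in fresh feed = copper sulfate in product, i.e. 1880×0.187 = (1−0.579)·D·0.589.
D = 351.56/(0.589×0.421) = 1417.8 kg/s.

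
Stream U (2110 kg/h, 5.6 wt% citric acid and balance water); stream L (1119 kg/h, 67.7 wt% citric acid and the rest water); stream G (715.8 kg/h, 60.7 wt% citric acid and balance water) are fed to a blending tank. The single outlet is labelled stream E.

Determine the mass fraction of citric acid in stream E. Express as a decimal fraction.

0.3321

Total flow out = 2110 + 1119 + 715.8 = 3944.8 kg/h.
citric acid in = 2110×0.056 + 1119×0.677 + 715.8×0.607 = 1310.2 kg/h.
citric acid mass fraction in E = 1310.2/3944.8 = 0.3321.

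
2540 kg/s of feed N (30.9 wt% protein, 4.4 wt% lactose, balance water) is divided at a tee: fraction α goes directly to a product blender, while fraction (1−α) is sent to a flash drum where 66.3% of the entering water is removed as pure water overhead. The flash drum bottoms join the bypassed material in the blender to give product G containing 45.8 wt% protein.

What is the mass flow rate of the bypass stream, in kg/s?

613.6 kg/s

All 2540×0.309 = 784.86 kg/s of protein reaches G, so G = 784.86/0.458 = 1713.7 kg/s and vapour = 826.33 kg/s.
The evaporator receives (1−α)·2540 of feed at 0.647 water and removes 0.663 of that water:
0.663×0.647×(1−α)×2540 = 826.33
(1−α) = 826.33/1089.6 = 0.7584;  α = 0.2416.
Bypass flow = 0.2416×2540 = 613.64 kg/s.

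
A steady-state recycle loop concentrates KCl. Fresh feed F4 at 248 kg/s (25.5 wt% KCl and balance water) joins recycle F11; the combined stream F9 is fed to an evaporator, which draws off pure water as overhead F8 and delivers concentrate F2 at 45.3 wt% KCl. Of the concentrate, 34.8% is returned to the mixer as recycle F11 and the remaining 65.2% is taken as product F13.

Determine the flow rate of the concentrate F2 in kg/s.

214.1 kg/s

Overall KCl balance (none leaves overhead): KCl in fresh feed = KCl in product, i.e. 248×0.255 = (1−0.348)·F2·0.453.
F2 = 63.24/(0.453×0.652) = 214.11 kg/s.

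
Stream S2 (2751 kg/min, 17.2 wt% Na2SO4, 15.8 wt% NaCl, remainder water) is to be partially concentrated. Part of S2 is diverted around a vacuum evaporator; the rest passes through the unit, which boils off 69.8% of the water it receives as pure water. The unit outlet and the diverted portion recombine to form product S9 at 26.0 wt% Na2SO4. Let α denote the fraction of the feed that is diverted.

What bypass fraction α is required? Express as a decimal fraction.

0.276

All 2751×0.172 = 473.17 kg/min of Na2SO4 reaches S9, so S9 = 473.17/0.260 = 1819.9 kg/min and vapour = 931.11 kg/min.
The evaporator receives (1−α)·2751 of feed at 0.670 water and removes 0.698 of that water:
0.698×0.670×(1−α)×2751 = 931.11
(1−α) = 931.11/1286.5 = 0.7237;  α = 0.2763.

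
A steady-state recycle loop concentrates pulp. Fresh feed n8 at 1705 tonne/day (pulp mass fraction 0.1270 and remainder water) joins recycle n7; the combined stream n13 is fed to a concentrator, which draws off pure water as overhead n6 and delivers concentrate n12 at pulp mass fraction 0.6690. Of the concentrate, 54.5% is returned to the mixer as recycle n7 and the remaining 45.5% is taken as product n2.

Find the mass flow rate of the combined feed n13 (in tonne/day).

2093 tonne/day

Overall pulp balance (none leaves overhead): pulp in fresh feed = pulp in product, i.e. 1705×0.127 = (1−0.545)·n12·0.669.
n12 = 216.53/(0.669×0.455) = 711.36 tonne/day.
Recycle n7 = 0.545×711.36 = 387.69 tonne/day.
Combined feed n13 = 1705 + 387.69 = 2092.7 tonne/day.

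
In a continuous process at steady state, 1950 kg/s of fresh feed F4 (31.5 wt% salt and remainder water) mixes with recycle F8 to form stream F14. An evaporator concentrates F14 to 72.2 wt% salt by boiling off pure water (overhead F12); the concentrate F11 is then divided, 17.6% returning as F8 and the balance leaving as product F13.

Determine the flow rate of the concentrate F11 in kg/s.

1032 kg/s

Overall salt balance (none leaves overhead): salt in fresh feed = salt in product, i.e. 1950×0.315 = (1−0.176)·F11·0.722.
F11 = 614.25/(0.722×0.824) = 1032.5 kg/s.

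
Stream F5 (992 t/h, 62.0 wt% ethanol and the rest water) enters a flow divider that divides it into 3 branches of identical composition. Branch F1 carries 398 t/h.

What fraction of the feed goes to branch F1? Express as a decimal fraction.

Fraction to F1 = 398/992 = 0.4012.

0.401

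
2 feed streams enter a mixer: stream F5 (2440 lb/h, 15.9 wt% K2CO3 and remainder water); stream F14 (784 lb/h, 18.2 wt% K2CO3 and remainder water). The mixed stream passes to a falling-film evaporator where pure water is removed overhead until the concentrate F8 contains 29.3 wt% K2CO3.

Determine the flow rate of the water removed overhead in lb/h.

K2CO3 entering = 2440×0.159 + 784×0.182 = 530.65 lb/h.
All K2CO3 reports to F8, so F8 = 530.65/0.293 = 1811.1 lb/h.
Total feed = 3224 lb/h; overhead = 3224 − 1811.1 = 1412.9 lb/h.

1413 lb/h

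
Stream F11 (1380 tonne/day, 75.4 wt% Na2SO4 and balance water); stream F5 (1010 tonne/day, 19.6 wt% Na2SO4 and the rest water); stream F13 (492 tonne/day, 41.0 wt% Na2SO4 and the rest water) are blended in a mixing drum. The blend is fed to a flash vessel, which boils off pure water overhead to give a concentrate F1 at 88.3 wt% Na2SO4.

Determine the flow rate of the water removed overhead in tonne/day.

1251 tonne/day

Na2SO4 entering = 1380×0.754 + 1010×0.196 + 492×0.410 = 1440.2 tonne/day.
All Na2SO4 reports to F1, so F1 = 1440.2/0.883 = 1631 tonne/day.
Total feed = 2882 tonne/day; overhead = 2882 − 1631 = 1251 tonne/day.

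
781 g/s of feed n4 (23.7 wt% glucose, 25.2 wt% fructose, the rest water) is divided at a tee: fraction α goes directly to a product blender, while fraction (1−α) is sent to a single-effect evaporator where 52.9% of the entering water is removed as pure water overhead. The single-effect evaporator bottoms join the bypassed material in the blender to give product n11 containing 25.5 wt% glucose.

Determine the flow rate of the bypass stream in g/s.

All 781×0.237 = 185.1 g/s of glucose reaches n11, so n11 = 185.1/0.255 = 725.87 g/s and vapour = 55.129 g/s.
The evaporator receives (1−α)·781 of feed at 0.511 water and removes 0.529 of that water:
0.529×0.511×(1−α)×781 = 55.129
(1−α) = 55.129/211.12 = 0.2611;  α = 0.7389.
Bypass flow = 0.7389×781 = 577.06 g/s.

577.1 g/s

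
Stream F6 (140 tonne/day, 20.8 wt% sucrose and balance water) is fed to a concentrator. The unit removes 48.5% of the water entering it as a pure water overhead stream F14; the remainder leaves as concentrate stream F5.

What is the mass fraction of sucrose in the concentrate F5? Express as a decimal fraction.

sucrose is not removed: 140×0.208 = 29.12 tonne/day of sucrose enters F5.
water entering = 140×0.792 = 110.88 tonne/day; overhead removed = 0.485×110.88 = 53.777 tonne/day.
Concentrate = 140 − 53.777 = 86.223 tonne/day.
Mass fraction = 29.12/86.223 = 0.338.

0.338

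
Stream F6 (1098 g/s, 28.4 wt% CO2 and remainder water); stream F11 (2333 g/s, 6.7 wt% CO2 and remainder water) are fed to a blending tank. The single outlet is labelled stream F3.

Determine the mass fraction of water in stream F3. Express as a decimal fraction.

0.864

Total flow out = 1098 + 2333 = 3431 g/s.
water in = 1098×0.716 + 2333×0.933 = 2962.9 g/s.
water mass fraction in F3 = 2962.9/3431 = 0.864.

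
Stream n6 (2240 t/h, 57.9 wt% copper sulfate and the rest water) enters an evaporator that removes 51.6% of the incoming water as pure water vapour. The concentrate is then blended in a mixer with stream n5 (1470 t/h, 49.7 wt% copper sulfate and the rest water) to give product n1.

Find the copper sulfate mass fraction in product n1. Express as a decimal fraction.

Vapour removed = 0.516×0.421×2240 = 486.61 t/h; concentrate = 1753.4 t/h.
copper sulfate reaching the mixer = 1297 (from concentrate) + 1470×0.497 = 2027.5 t/h.
Product flow = 1753.4 + 1470 = 3223.4 t/h; copper sulfate fraction = 0.629.

0.629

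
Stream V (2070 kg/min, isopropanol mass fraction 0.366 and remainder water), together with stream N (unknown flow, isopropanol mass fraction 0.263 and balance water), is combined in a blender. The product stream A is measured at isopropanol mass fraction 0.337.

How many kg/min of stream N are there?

Let N be the unknown flow. Total out = 2070 + N.
isopropanol balance: 757.62 + 0.263·N = 0.337·(2070 + N)
(0.263 − 0.337)·N = 0.337×2070 − 757.62 = -60.03
N = -60.03 / -0.074 = 811.22 kg/min

811.2 kg/min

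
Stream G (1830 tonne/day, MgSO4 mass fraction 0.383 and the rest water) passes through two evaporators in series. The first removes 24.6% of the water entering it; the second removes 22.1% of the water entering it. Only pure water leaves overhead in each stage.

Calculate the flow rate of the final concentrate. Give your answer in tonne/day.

water in feed = 1830×0.617 = 1129.1 tonne/day.
After stage 1: water left = (1−0.246)×1129.1 = 851.35; stream total = 1552.2 tonne/day.
After stage 2: water left = (1−0.221)×851.35 = 663.2; final concentrate = 1364.1 tonne/day.

1364 tonne/day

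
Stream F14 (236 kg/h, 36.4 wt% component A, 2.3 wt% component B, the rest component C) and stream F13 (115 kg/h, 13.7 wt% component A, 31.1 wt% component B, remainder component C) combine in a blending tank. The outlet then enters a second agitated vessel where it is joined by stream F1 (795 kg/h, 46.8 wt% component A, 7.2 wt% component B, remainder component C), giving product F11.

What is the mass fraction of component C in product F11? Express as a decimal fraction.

0.5007

Overall, product flow = 1146 kg/h.
component C in = 236×0.613 + 115×0.552 + 795×0.460 = 573.85 kg/h.
component C fraction in F11 = 0.5007.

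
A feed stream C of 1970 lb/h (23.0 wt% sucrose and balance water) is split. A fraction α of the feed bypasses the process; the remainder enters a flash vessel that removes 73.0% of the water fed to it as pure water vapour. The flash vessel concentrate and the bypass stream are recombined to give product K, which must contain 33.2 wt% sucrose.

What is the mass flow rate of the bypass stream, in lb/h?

893.3 lb/h

All 1970×0.230 = 453.1 lb/h of sucrose reaches K, so K = 453.1/0.332 = 1364.8 lb/h and vapour = 605.24 lb/h.
The evaporator receives (1−α)·1970 of feed at 0.770 water and removes 0.730 of that water:
0.730×0.770×(1−α)×1970 = 605.24
(1−α) = 605.24/1107.3 = 0.5466;  α = 0.4534.
Bypass flow = 0.4534×1970 = 893.25 lb/h.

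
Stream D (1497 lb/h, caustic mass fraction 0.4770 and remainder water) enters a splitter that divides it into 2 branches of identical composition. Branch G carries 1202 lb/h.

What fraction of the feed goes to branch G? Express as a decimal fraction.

0.803

Fraction to G = 1202/1497 = 0.8029.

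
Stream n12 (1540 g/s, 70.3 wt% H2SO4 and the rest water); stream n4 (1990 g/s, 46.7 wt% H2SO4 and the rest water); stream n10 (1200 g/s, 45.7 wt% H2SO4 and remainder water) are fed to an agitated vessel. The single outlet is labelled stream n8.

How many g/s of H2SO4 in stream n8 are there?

2560 g/s

H2SO4 out = H2SO4 in = 1540×0.703 + 1990×0.467 + 1200×0.457 = 2560.3 g/s.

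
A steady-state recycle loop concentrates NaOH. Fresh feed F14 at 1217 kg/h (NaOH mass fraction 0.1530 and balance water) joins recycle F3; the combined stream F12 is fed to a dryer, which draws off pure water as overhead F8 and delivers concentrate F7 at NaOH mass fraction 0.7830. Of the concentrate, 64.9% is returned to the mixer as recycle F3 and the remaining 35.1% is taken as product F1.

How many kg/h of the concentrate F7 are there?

Overall NaOH balance (none leaves overhead): NaOH in fresh feed = NaOH in product, i.e. 1217×0.153 = (1−0.649)·F7·0.783.
F7 = 186.2/(0.783×0.351) = 677.51 kg/h.

677.5 kg/h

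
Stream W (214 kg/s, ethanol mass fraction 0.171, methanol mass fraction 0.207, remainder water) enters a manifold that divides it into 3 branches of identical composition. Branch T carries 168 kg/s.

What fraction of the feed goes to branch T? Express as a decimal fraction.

0.785

Fraction to T = 168/214 = 0.7850.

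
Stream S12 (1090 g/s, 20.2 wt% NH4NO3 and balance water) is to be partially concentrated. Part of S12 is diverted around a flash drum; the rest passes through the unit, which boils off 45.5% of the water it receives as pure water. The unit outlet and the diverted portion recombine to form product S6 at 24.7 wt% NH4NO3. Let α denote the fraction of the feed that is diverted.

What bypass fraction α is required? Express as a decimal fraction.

0.498

All 1090×0.202 = 220.18 g/s of NH4NO3 reaches S6, so S6 = 220.18/0.247 = 891.42 g/s and vapour = 198.58 g/s.
The evaporator receives (1−α)·1090 of feed at 0.798 water and removes 0.455 of that water:
0.455×0.798×(1−α)×1090 = 198.58
(1−α) = 198.58/395.77 = 0.5018;  α = 0.4982.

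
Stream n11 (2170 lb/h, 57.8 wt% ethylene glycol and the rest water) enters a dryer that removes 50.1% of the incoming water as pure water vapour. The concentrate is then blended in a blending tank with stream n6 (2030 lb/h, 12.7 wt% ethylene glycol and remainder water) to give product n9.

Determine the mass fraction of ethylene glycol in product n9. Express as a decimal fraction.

0.404

Vapour removed = 0.501×0.422×2170 = 458.79 lb/h; concentrate = 1711.2 lb/h.
ethylene glycol reaching the mixer = 1254.3 (from concentrate) + 2030×0.127 = 1512.1 lb/h.
Product flow = 1711.2 + 2030 = 3741.2 lb/h; ethylene glycol fraction = 0.404.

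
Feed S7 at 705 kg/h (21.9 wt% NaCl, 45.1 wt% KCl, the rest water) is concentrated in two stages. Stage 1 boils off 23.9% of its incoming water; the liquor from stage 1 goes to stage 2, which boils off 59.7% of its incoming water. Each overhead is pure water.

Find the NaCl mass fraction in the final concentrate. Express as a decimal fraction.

0.284

water in feed = 705×0.330 = 232.65 kg/h.
After stage 1: water left = (1−0.239)×232.65 = 177.05; stream total = 649.4 kg/h.
After stage 2: water left = (1−0.597)×177.05 = 71.35; final concentrate = 543.7 kg/h.
NaCl fraction = 154.4/543.7 = 0.284.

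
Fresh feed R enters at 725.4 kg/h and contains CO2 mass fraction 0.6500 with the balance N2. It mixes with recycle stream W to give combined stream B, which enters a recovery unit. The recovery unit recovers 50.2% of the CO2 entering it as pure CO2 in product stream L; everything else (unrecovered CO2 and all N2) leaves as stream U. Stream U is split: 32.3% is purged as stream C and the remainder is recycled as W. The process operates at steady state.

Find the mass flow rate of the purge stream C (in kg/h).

N2 enters only via R and leaves only via the purge: 725.4×0.350 = 0.323×(N2 in U), and the recovery unit passes all N2, so N2 in B = N2 in U = 786.04 kg/h.
CO2 in B: m_A = 725.4×0.650 + (1−0.323)·(1−0.502)·m_A, so m_A = 471.51/0.6629 = 711.33 kg/h.
U = (1−0.502)×711.33 + 786.04 = 1140.3 kg/h.
Purge C = 0.323×1140.3 = 368.31 kg/h.

368.3 kg/h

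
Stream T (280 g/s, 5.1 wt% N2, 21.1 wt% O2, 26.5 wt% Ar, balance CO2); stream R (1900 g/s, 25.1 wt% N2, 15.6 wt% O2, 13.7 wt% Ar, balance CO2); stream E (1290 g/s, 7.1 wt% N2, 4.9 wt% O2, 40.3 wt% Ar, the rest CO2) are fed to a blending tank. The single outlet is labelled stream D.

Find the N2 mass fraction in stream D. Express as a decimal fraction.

Total flow out = 280 + 1900 + 1290 = 3470 g/s.
N2 in = 280×0.051 + 1900×0.251 + 1290×0.071 = 582.77 g/s.
N2 mass fraction in D = 582.77/3470 = 0.1679.

0.1679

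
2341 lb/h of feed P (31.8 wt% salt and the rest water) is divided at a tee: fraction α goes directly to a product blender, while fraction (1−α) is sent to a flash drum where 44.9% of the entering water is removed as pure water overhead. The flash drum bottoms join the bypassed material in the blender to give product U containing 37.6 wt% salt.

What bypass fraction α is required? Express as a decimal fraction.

All 2341×0.318 = 744.44 lb/h of salt reaches U, so U = 744.44/0.376 = 1979.9 lb/h and vapour = 361.11 lb/h.
The evaporator receives (1−α)·2341 of feed at 0.682 water and removes 0.449 of that water:
0.449×0.682×(1−α)×2341 = 361.11
(1−α) = 361.11/716.86 = 0.5037;  α = 0.4963.

0.496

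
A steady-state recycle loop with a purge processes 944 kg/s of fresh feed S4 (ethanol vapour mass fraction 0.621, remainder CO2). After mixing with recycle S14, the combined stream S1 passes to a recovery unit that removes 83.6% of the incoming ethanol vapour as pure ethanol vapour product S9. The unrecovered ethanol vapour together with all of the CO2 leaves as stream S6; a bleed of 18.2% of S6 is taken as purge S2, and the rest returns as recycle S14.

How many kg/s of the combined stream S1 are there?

CO2 enters only via S4 and leaves only via the purge: 944×0.379 = 0.182×(CO2 in S6), and the recovery unit passes all CO2, so CO2 in S1 = CO2 in S6 = 1965.8 kg/s.
ethanol vapour in S1: m_A = 944×0.621 + (1−0.182)·(1−0.836)·m_A, so m_A = 586.22/0.8658 = 677.05 kg/s.
S1 = 677.05 + 1965.8 = 2642.9 kg/s.

2643 kg/s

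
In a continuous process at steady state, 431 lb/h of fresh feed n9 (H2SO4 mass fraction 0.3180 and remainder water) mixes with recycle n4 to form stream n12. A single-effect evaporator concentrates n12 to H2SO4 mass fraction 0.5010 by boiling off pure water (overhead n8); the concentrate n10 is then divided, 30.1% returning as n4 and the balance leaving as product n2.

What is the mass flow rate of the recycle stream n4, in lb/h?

117.8 lb/h

Overall H2SO4 balance (none leaves overhead): H2SO4 in fresh feed = H2SO4 in product, i.e. 431×0.318 = (1−0.301)·n10·0.501.
n10 = 137.06/(0.501×0.699) = 391.37 lb/h.
Recycle n4 = 0.301×391.37 = 117.8 lb/h.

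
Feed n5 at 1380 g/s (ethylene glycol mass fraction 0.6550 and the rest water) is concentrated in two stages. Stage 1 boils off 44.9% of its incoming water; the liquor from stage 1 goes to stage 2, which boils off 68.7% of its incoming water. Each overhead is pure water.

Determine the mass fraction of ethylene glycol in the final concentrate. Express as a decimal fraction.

0.9167

water in feed = 1380×0.345 = 476.1 g/s.
After stage 1: water left = (1−0.449)×476.1 = 262.33; stream total = 1166.2 g/s.
After stage 2: water left = (1−0.687)×262.33 = 82.11; final concentrate = 986.01 g/s.
ethylene glycol fraction = 903.9/986.01 = 0.9167.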